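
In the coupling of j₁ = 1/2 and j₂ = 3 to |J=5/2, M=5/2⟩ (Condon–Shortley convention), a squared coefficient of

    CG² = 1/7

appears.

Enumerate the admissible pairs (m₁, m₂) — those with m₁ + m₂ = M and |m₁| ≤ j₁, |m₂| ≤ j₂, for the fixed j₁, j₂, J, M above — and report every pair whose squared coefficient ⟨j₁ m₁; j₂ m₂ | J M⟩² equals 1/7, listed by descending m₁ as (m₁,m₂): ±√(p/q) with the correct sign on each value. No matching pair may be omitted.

(1/2,2): +√(1/7)

Admissible pairs with m₁+m₂ = M = 5/2: (-1/2,3), (1/2,2)
  (m₁,m₂)=(1/2,2): CG² = 1/7, CG = +√(1/7)   ← matches the target
  (m₁,m₂)=(-1/2,3): CG² = 6/7, CG = −√(6/7)
Pairs with CG² = 1/7: (1/2,2): +√(1/7)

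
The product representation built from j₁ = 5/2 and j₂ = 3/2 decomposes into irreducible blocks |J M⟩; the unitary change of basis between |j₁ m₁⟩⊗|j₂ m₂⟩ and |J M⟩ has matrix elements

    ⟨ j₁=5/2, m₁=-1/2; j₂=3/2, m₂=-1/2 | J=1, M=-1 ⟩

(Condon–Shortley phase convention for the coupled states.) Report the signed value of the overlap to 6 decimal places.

j₁+j₂−J=3  J+j₁−j₂=2  J−j₁+j₂=0  j₁+j₂+J+1=6
(j₁±m₁, j₂±m₂, J±M) = (2,3,1,2,0,2)
P² = 12/5
sum k=1..1:
  [1] −1/4 = -1/4
S = -1/4
C² = P²·S² = 3/20 ; C = -0.387298

-0.387298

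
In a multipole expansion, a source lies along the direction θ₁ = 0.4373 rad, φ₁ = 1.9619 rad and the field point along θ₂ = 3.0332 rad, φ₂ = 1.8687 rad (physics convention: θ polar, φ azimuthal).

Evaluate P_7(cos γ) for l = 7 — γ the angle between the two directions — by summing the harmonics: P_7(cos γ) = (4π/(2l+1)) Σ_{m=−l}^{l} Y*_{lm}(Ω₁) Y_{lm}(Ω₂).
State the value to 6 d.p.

Summing Y*_{l m}(θ₁,φ₁)·Y_{l m}(θ₂,φ₂) over m ∈ [−7, 7]; prefactor 4π/(2·7+1) = 0.837758:
  [-7]  conj(Y_{7,-7})(Ω₁) = +0.000480+0.001123i ; Y_{7,-7}(Ω₂) = +0.000000-0.000000i ; Δ = +0.000000+0.000000i
  [-6]  conj(Y_{7,-6})(Ω₁) = +0.006847-0.006980i ; Y_{7,-6}(Ω₂) = -0.000001-0.000003i ; Δ = -0.000000-0.000000i
  [-5]  conj(Y_{7,-5})(Ω₁) = -0.044794-0.018137i ; Y_{7,-5}(Ω₂) = -0.000064-0.000005i ; Δ = +0.000003+0.000001i
  [-4]  conj(Y_{7,-4})(Ω₁) = +0.001046+0.163978i ; Y_{7,-4}(Ω₂) = -0.000364+0.000914i ; Δ = -0.000150-0.000059i
  [-3]  conj(Y_{7,-3})(Ω₁) = +0.349760-0.146841i ; Y_{7,-3}(Ω₂) = +0.008454+0.006796i ; Δ = +0.003955+0.001136i
  [-2]  conj(Y_{7,-2})(Ω₁) = -0.379292-0.376879i ; Y_{7,-2}(Ω₂) = +0.069246-0.046948i ; Δ = -0.043958-0.008290i
  [-1]  conj(Y_{7,-1})(Ω₁) = -0.098190+0.238125i ; Y_{7,-1}(Ω₂) = -0.119768-0.390073i ; Δ = +0.104646+0.009781i
  [+0]  conj(Y_{7,0})(Ω₁) = -0.377807-0.000000i ; Y_{7,0}(Ω₂) = -0.920013+0.000000i ; Δ = +0.347587+0.000000i
  [+1]  conj(Y_{7,1})(Ω₁) = +0.098190+0.238125i ; Y_{7,1}(Ω₂) = +0.119768-0.390073i ; Δ = +0.104646-0.009781i
  [+2]  conj(Y_{7,2})(Ω₁) = -0.379292+0.376879i ; Y_{7,2}(Ω₂) = +0.069246+0.046948i ; Δ = -0.043958+0.008290i
  [+3]  conj(Y_{7,3})(Ω₁) = -0.349760-0.146841i ; Y_{7,3}(Ω₂) = -0.008454+0.006796i ; Δ = +0.003955-0.001136i
  [+4]  conj(Y_{7,4})(Ω₁) = +0.001046-0.163978i ; Y_{7,4}(Ω₂) = -0.000364-0.000914i ; Δ = -0.000150+0.000059i
  [+5]  conj(Y_{7,5})(Ω₁) = +0.044794-0.018137i ; Y_{7,5}(Ω₂) = +0.000064-0.000005i ; Δ = +0.000003-0.000001i
  [+6]  conj(Y_{7,6})(Ω₁) = +0.006847+0.006980i ; Y_{7,6}(Ω₂) = -0.000001+0.000003i ; Δ = -0.000000+0.000000i
  [+7]  conj(Y_{7,7})(Ω₁) = -0.000480+0.001123i ; Y_{7,7}(Ω₂) = -0.000000-0.000000i ; Δ = +0.000000-0.000000i
Accumulated sum +0.476578+0.000000i; after 4π/(2l+1) scaling, +0.399257+0.000000i ⇒ P_7 = 0.399257

0.399257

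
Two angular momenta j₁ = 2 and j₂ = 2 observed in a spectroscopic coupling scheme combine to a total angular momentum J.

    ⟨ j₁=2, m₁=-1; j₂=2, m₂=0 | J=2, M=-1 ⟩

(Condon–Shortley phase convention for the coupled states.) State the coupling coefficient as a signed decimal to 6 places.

triangle: 2!×2!×2!/7! = 8/5040
(j±m)!: 1!×3!×2!×2!×1!×3! = 144
prefactor² = (2J+1)×Δ×N² = 8/7
  k=1: −1/(1!×1!×2!×1!×0!×1!) = -1/2
  k=2: +1/(2!×0!×1!×0!×1!×2!) = 1/4
Σ = -1/4  ⇒  CG² = 8/7×(-1/4)² = 1/14
CG = −√(1/14) = -0.267261

-0.267261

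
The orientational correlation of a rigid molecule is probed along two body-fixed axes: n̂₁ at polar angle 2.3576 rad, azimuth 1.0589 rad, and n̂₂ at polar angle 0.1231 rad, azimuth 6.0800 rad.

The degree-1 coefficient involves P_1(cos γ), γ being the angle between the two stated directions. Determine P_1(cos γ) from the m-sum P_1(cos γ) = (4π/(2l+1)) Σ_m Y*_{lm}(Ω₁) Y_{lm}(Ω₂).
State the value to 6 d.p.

Expand P_1 via completeness: Σ_{m} conj(Y_{1,m}) at Ω₁ times Y_{1,m} at Ω₂ —
  m=-1: (+0.119498+0.212686i) × (+0.041550+0.008561i) = +0.003144+0.009860i  (running Σ = +0.003144+0.009860i)
  m=0: (-0.345979-0.000000i) × (+0.484905+0.000000i) = -0.167767-0.000000i  (running Σ = -0.164623+0.009860i)
  m=1: (-0.119498+0.212686i) × (-0.041550+0.008561i) = +0.003144-0.009860i  (running Σ = -0.161478+0.000000i)
Σ over m = -0.161478+0.000000i; ×(4π/3) → -0.676399+0.000000i. Real part: -0.676399

-0.676399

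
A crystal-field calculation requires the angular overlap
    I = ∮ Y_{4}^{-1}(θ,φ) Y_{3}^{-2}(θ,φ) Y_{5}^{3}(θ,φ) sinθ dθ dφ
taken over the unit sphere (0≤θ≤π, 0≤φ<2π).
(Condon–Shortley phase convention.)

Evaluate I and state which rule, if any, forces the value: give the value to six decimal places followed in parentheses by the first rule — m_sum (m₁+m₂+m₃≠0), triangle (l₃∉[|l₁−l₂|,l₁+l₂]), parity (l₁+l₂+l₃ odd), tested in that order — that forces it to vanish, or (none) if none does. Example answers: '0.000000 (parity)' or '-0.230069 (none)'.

-0.035836 (none)

Checks pass: Σm=0; 12 even; l₃=5∈[1,7].
(2·4+1)(2·3+1)(2·5+1) = 693
Δ: 2! 6! 4! / 13! → 1/180180
sum: t=0:+1/576 t=1:−1/144 t=2:+1/576 = -1/288
3j²(4 3 5; 0 0 0) = Δ·Π!·Σ² = 20/1001  (sign +1)
sum: t=0:+1/1440 t=1:−1/1152 = -1/5760
3j²(4 3 5; -1 -2 3) = Δ·Π!·Σ² = 1/858  (sign -1)
combine: 4πI² = 693·20/1001·1/858 = 30/1859
take √, sign -1: I = -0.03583571
No selection rule forces the value: the integral is nonzero (none).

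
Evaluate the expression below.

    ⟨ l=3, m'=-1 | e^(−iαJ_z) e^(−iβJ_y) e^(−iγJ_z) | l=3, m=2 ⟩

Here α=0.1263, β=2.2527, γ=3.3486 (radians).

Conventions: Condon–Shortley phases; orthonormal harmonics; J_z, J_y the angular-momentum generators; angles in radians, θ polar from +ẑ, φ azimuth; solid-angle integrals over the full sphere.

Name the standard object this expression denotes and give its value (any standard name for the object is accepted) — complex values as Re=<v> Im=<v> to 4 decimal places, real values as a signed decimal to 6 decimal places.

This is a Wigner D-matrix element — the rotation-matrix element ⟨l m'| R(α,β,γ) |l m⟩ in the angular-momentum basis.
D^3_{-1,2}(0.1263,2.2527,3.3486) = e^{-i·-1·0.1263}·d^3_{-1,2}(2.2527)·e^{-i·2·3.3486}. Compute d first:
c=cos(2.252700/2)=0.429958, s=sin(2.252700/2)=0.902849; N=√[2·24·120·1]=75.894664
k∈{3,4} keeps every argument non-negative
  k=3: (−1)^0·75.8947/(12)·0.4300^3·0.9028^3 = +0.369959
  k=4: (−1)^1·75.8947/(24)·0.4300^1·0.9028^5 = -0.815645
d^3_{-1,2}(2.2527) = +0.369959 -0.815645 = -0.445686
Attach z-rotation phases: D = e^{-i(-1)(0.1263)}·(-0.445686)·e^{-i(2)(3.3486)} = -0.427366+0.126469i

Wigner D-matrix element, Re=-0.4274 Im=0.1265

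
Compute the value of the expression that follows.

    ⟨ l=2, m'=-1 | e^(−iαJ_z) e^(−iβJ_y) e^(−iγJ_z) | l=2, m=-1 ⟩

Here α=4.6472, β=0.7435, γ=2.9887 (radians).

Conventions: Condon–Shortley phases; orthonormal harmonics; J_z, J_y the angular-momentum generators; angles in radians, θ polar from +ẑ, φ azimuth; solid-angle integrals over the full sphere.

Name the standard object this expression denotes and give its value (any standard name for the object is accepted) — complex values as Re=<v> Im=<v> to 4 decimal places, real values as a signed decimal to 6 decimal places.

This is a Wigner D-matrix element — the rotation-matrix element ⟨l m'| R(α,β,γ) |l m⟩ in the angular-momentum basis.
First d^2_{-1,-1}(β=0.7435), then the phase factors e^{-i(-1)α} and e^{-i(-1)γ}:
With c≡cos(β/2)=0.931693 and s≡sin(β/2)=0.363246, N=[1·6·1·6]^{1/2}=6.000000
k: max(0,(-1)−(-1))=0 … min(2+(-1),2−(-1))=1
  k=0: (−1)^0·6.0000/(6)·0.9317^4·0.3632^0 = +0.753514
  k=1: (−1)^1·6.0000/(2)·0.9317^2·0.3632^2 = -0.343613
d^2_{-1,-1}(0.7435) = +0.753514 -0.343613 = +0.409901
D = (-0.065143-0.997876i)·(+0.409901)·(-0.988335+0.152298i) = +0.088685+0.400192i

Wigner D-matrix element, Re=0.0887 Im=0.4002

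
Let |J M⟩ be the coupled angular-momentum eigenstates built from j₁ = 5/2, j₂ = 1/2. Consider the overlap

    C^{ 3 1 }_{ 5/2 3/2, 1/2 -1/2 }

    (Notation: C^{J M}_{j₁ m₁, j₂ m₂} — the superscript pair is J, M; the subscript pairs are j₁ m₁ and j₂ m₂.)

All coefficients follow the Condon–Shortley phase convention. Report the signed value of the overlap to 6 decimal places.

√[7·0!5!1!/7! · 4!1!0!1!4!2!] = √(192)
  +(−1)^0/∏(0,0,1,0,4,1)! = 1/24  (running 1/24)
⟨..|..⟩ = √(192)·(1/24) = +0.577350

+0.577350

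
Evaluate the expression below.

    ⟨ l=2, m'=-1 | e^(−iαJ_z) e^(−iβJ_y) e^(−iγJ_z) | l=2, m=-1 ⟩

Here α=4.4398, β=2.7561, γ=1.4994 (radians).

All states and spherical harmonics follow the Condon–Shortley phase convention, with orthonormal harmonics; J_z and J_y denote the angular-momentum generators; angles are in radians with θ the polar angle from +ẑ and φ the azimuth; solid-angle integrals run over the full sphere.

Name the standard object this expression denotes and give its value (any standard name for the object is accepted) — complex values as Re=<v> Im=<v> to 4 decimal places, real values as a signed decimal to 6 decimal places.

This is a Wigner D-matrix element — the rotation-matrix element ⟨l m'| R(α,β,γ) |l m⟩ in the angular-momentum basis.
Split into d^2_{-1,-1}(β=2.7561) × two z-phases.
c=cos(2.756100/2)=0.191555, s=sin(2.756100/2)=0.981482; N=√[1·6·1·6]=6.000000
k∈{0,1} keeps every argument non-negative
  k=0: (−1)^0·6.0000/(6)·0.1916^4·0.9815^0 = +0.001346
  k=1: (−1)^1·6.0000/(2)·0.1916^2·0.9815^2 = -0.106041
d^2_{-1,-1}(2.7561) = +0.001346 -0.106041 = -0.104694
Attach z-rotation phases: D = e^{-i(-1)(4.4398)}·(-0.104694)·e^{-i(-1)(1.4994)} = -0.098561+0.035307i

Wigner D-matrix element, Re=-0.0986 Im=0.0353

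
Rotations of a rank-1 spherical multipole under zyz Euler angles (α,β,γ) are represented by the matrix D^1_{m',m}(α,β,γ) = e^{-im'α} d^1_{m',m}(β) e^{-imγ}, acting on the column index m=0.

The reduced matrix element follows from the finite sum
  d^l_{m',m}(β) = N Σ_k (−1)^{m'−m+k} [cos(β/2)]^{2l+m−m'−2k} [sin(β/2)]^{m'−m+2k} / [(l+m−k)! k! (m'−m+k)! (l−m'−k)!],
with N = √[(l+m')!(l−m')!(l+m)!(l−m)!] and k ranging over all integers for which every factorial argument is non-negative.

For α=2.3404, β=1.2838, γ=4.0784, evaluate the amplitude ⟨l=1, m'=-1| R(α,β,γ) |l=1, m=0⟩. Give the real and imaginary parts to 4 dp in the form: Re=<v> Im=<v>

First d^1_{-1,0}(β=1.2838), then the phase factors e^{-i(-1)α} and e^{-i(0)γ}:
With c≡cos(β/2)=0.800960 and s≡sin(β/2)=0.598718, N=[1·2·1·1]^{1/2}=1.414214
k∈{1} keeps every argument non-negative
  k=1: (−1)^0·1.4142/(1)·0.8010^1·0.5987^1 = +0.678185
d^1_{-1,0}(1.2838) = +0.678185
Phases: e^{-i·(-1)·2.3404}=-0.695851+0.718187i, e^{-i·(0)·4.0784}=+1.000000+0.000000i ⇒ D=-0.471915+0.487063i

Re=-0.4719 Im=0.4871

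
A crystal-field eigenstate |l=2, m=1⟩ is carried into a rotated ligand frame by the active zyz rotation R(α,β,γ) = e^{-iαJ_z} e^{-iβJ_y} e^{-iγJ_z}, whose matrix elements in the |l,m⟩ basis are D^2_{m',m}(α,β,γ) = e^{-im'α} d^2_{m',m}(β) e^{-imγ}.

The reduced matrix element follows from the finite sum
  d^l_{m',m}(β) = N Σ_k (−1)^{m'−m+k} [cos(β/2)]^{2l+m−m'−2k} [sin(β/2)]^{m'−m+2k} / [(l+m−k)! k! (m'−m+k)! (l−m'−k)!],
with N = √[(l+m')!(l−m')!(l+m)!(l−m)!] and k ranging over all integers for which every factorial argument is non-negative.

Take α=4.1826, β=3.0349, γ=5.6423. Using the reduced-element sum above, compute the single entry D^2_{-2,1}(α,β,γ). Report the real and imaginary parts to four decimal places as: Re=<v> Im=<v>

First d^2_{-2,1}(β=3.0349), then the phase factors e^{-i(-2)α} and e^{-i(1)γ}:
Half-angle: c=0.053321, s=0.998577. N=√(1·24·6·1)=12.000000
k: max(0,(1)−(-2))=3 … min(2+(1),2−(-2))=3
  k=3: (−1)^0·12.0000/(6)·0.0533^1·0.9986^3 = +0.106188
d^2_{-2,1}(3.0349) = +0.106188
D = (-0.489240+0.872149i)·(+0.106188)·(+0.801567+0.597905i) = -0.097015+0.043172i

Re=-0.0970 Im=0.0432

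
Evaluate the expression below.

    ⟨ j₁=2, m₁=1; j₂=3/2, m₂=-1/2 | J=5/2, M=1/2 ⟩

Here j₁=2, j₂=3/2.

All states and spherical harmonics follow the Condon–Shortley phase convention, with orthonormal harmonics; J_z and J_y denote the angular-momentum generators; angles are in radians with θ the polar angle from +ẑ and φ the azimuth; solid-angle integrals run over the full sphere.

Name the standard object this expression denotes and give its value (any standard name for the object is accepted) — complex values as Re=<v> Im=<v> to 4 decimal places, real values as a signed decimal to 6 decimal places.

This is a Clebsch–Gordan (vector-coupling) coefficient.
triangle: 1!×3!×2!/7! = 12/5040
(j±m)!: 3!×1!×1!×2!×3!×2! = 144
prefactor² = (2J+1)×Δ×N² = 72/35
  k=0: +1/(0!×1!×1!×1!×2!×1!) = 1/2
  k=1: −1/(1!×0!×0!×0!×3!×2!) = -1/12
Σ = 5/12  ⇒  CG² = 72/35×(5/12)² = 5/14
CG = +√(5/14) = +0.597614

Clebsch–Gordan coefficient, +√(5/14) ≈ +0.597614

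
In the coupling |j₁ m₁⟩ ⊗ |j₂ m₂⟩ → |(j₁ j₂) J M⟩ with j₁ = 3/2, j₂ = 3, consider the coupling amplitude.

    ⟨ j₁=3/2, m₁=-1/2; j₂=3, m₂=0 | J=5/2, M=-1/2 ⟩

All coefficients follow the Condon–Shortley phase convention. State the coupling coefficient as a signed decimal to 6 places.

-0.414039

triangle: 2!×1!×4!/8! = 48/40320
(j±m)!: 1!×2!×3!×3!×2!×3! = 864
prefactor² = (2J+1)×Δ×N² = 216/35
  k=1: −1/(1!×1!×1!×2!×0!×2!) = -1/4
  k=2: +1/(2!×0!×0!×1!×1!×3!) = 1/12
Σ = -1/6  ⇒  CG² = 216/35×(-1/6)² = 6/35
CG = −√(6/35) = -0.414039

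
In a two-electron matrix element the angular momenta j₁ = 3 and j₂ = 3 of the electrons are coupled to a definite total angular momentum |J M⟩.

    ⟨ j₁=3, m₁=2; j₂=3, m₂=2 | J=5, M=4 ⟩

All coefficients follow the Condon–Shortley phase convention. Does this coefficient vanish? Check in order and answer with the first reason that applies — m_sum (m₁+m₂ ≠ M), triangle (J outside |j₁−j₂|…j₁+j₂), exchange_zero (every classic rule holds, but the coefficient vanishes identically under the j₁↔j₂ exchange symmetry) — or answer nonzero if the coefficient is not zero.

m-sum: m₁+m₂ = 2+2 = 4, M = 4  ✓
triangle: |j₁−j₂| = 0 ≤ J = 5 ≤ j₁+j₂ = 6  ✓
exchange: j₁=j₂ and m₁=m₂, and (−1)^(j₁+j₂−J) = (−1)^1 = −1 forces ⟨j₁m₁;j₂m₂|JM⟩ = −⟨j₂m₂;j₁m₁|JM⟩ = −⟨j₁m₁;j₂m₂|JM⟩ ⇒ the coefficient vanishes identically
Racah sum check: Σ_k collapses to 0 ⇒ CG = 0

exchange_zero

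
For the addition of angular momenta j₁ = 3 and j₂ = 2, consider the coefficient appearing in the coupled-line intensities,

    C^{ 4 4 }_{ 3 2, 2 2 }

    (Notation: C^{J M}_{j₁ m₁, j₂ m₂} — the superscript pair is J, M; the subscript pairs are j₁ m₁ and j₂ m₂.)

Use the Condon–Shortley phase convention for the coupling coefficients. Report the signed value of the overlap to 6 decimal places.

√[9·1!5!3!/10! · 5!1!4!0!8!0!] = √(207360)
  +(−1)^1/∏(1,0,0,3,5,0)! = -1/720  (running -1/720)
⟨..|..⟩ = √(207360)·(-1/720) = -0.632456

-0.632456  (= −√(2/5))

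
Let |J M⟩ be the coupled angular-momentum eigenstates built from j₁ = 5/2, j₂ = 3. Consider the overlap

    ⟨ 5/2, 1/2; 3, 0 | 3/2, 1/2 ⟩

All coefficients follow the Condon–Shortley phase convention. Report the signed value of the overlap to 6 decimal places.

triangle: 4!*1!*2!/8! = 48/40320
(j±m)!: 3!*2!*3!*3!*2!*1! = 864
prefactor² = (2J+1)*Δ*N² = 144/35
  k=1: −1/(1!*3!*1!*2!*0!*0!) = -1/12
  k=2: +1/(2!*2!*0!*1!*1!*1!) = 1/4
Σ = 1/6  ⇒  CG² = 144/35*(1/6)² = 4/35
CG = +√(4/35) = +0.338062

+0.338062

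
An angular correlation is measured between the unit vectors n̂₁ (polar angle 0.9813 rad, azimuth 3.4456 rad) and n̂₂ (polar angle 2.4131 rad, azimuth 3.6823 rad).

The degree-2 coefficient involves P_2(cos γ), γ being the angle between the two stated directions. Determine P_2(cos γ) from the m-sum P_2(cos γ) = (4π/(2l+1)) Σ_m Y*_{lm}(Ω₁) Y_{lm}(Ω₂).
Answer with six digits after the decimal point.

-0.477262

Term-by-term m-sum for l=2 (normalisation 4π/5 = 2.513274):
  m=-2: Y*=+0.219057+0.152457i  Y=+0.080479-0.151108i  product +0.040667-0.020832i
  m=-1: Y*=-0.340633-0.106868i  Y=+0.329028-0.197545i  product -0.133189+0.032128i
  m=+0: Y*=-0.022955-0.000000i  Y=+0.211422+0.000000i  product -0.004853-0.000000i
  m=+1: Y*=+0.340633-0.106868i  Y=-0.329028-0.197545i  product -0.133189-0.032128i
  m=+2: Y*=+0.219057-0.152457i  Y=+0.080479+0.151108i  product +0.040667+0.020832i
Accumulated sum -0.189897+0.000000i; after 4π/(2l+1) scaling, -0.477262+0.000000i ⇒ P_2 = -0.477262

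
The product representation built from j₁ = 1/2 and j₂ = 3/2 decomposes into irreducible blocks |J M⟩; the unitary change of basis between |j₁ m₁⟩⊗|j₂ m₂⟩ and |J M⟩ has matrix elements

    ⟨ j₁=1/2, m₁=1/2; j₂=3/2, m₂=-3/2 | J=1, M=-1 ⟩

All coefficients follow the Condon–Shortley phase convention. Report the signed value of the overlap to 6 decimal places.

+0.866025

triangle: 1!·0!·2!/4! = 2/24
(j±m)!: 1!·0!·0!·3!·0!·2! = 12
prefactor² = (2J+1)·Δ·N² = 3
  k=0: +1/(0!·1!·0!·0!·0!·2!) = 1/2
Σ = 1/2  ⇒  CG² = 3·(1/2)² = 3/4
CG = +√(3/4) = +0.866025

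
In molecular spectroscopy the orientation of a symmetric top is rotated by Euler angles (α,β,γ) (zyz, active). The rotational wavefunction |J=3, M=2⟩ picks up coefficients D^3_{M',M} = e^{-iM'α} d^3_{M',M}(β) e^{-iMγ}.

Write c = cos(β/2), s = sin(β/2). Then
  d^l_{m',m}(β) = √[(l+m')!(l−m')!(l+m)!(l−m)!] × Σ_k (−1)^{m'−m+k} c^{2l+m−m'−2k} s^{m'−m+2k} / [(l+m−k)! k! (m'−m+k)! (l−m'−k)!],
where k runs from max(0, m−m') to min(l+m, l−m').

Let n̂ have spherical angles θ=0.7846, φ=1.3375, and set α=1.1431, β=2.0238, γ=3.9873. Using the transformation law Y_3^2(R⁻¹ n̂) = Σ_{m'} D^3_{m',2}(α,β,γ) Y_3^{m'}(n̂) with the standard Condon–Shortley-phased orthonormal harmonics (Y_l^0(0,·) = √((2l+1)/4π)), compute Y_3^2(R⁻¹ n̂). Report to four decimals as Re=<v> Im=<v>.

Need the full column D^3_{m',2} for m'=−3..3 at α=1.1431, β=2.0238, γ=3.9873.
cos(β/2)=0.530251, sin(β/2)=0.847841
d^3_{-3,2}: single k=5 term ⇒ +0.569021;  D = -0.094635+0.561097i
d^3_{-2,2}: k∈[4..5] ⇒ +0.726424 -0.371438 = +0.354986;  D = +0.294024+0.198910i
d^3_{-1,2}: k∈[3..4] ⇒ +0.574668 -0.734604 = -0.159936;  D = -0.136490+0.083366i
d^3_{0,2}: k∈[2..3] ⇒ +0.311254 -0.795757 = -0.484504;  D = +0.058298+0.480983i
d^3_{1,2}: k∈[1..2] ⇒ +0.112388 -0.574668 = -0.462280;  D = +0.440655+0.139735i
d^3_{2,2}: k∈[0..1] ⇒ +0.022227 -0.284134 = -0.261907;  D = +0.175588-0.194330i
d^3_{3,2}: single k=0 term ⇒ -0.087056;  D = -0.034567-0.079898i
Y_3^{m'}(θ=0.7846,φ=1.3375) and Σ D·Y over m':
  (-0.0946+0.5611i)·(-0.0948+0.1126i)  (+0.2940+0.1989i)·(-0.3224-0.1624i)  (-0.1365+0.0834i)·(+0.0794-0.3341i)  (+0.0583+0.4810i)·(-0.1310+0.0000i)  (+0.4407+0.1397i)·(-0.0794-0.3341i)  (+0.1756-0.1943i)·(-0.3224+0.1624i)  (-0.0346-0.0799i)·(+0.0948+0.1126i)
Y_3^2(R⁻¹ n̂) = -0.114945-0.265121i

Re=-0.1149 Im=-0.2651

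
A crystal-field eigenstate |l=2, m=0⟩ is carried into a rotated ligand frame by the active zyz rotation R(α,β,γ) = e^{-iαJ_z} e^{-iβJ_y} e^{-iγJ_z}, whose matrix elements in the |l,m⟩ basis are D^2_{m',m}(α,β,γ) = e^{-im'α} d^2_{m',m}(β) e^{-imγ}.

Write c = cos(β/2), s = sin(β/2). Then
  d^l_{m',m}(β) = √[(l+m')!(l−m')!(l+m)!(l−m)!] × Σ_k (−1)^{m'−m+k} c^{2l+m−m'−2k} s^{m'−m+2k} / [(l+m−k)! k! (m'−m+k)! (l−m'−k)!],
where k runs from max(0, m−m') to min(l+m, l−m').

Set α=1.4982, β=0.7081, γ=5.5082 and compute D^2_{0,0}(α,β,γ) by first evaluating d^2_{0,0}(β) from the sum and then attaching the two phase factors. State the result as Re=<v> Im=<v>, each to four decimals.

Re=0.3655 Im=0.0000

D^2_{0,0}(1.4982,0.7081,5.5082) = e^{-i·0·1.4982}·d^2_{0,0}(0.7081)·e^{-i·0·5.5082}. Compute d first:
c=cos(0.708100/2)=0.937976, s=sin(0.708100/2)=0.346699; N=√[2·2·2·2]=4.000000
k∈{0,1,2} keeps every argument non-negative
  k=0: (−1)^0·4.0000/(4)·0.9380^4·0.3467^0 = +0.774047
  k=1: (−1)^1·4.0000/(1)·0.9380^2·0.3467^2 = -0.423009
  k=2: (−1)^2·4.0000/(4)·0.9380^0·0.3467^4 = +0.014448
d^2_{0,0}(0.7081) = +0.774047 -0.423009 +0.014448 = +0.365486
D = (+1.000000+0.000000i)·(+0.365486)·(+1.000000+0.000000i) = +0.365486+0.000000i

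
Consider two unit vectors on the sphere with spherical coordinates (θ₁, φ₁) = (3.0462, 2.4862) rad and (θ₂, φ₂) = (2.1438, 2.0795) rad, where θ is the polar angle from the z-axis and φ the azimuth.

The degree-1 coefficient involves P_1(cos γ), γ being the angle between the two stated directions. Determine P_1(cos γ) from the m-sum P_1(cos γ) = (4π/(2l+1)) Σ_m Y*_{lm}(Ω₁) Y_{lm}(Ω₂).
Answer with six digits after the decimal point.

Term-by-term m-sum for l=1 (normalisation 4π/3 = 4.188790):
  term(m=-1) = (0.008774, 0.003779)   from Y*(Ω₁)=(-0.026089, 0.020056), Y(Ω₂)=(-0.141394, -0.253550)
  term(m=+0) = (0.128842, 0.000000)   from Y*(Ω₁)=(-0.486381, -0.000000), Y(Ω₂)=(-0.264900, 0.000000)
  term(m=+1) = (0.008774, -0.003779)   from Y*(Ω₁)=(0.026089, 0.020056), Y(Ω₂)=(0.141394, -0.253550)
Σ over m = (0.146391, 0.000000); ×(4π/3) → (0.613200, 0.000000). Real part: 0.613200

0.613200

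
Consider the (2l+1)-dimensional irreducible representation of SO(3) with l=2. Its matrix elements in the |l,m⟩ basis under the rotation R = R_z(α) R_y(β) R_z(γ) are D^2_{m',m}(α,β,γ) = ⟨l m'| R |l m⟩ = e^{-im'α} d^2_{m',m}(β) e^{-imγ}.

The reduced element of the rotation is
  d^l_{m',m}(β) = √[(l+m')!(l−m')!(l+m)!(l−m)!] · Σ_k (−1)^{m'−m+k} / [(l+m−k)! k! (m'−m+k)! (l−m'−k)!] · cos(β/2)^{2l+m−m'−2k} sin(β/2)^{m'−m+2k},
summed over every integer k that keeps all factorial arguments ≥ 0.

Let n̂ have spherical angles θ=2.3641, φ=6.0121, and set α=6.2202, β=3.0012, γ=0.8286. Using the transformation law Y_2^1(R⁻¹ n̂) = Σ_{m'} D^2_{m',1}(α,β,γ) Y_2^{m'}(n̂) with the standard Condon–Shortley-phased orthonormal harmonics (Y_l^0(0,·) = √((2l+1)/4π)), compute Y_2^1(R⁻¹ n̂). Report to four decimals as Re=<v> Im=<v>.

Re=0.3089 Im=-0.2040

Need the full column D^2_{m',1} for m'=−2..2 at α=6.2202, β=3.0012, γ=0.8286.
cos(β/2)=0.070139, sin(β/2)=0.997537
d^2_{-2,1}: single k=3 term ⇒ +0.139244;  D = +0.080477-0.113632i
d^2_{-1,1}: k∈[2..3] ⇒ +0.014686 -0.990185 = -0.975500;  D = -0.612789+0.759006i
d^2_{0,1}: k∈[1..2] ⇒ +0.000843 -0.170538 = -0.169695;  D = -0.114698+0.125063i
d^2_{1,1}: k∈[0..1] ⇒ +0.000024 -0.014686 = -0.014662;  D = -0.010570+0.010160i
d^2_{2,1}: single k=0 term ⇒ -0.000688;  D = -0.000525+0.000445i
Y_2^{m'}(θ=2.3641,φ=6.0121) and Σ D·Y over m':
  (+0.0805-0.1136i)·(+0.1628+0.0981i)  (-0.6128+0.7590i)·(-0.3721-0.1034i)  (-0.1147+0.1251i)·(+0.1652+0.0000i)  (-0.0106+0.0102i)·(+0.3721-0.1034i)  (-0.0005+0.0004i)·(+0.1628-0.0981i)
Y_2^1(R⁻¹ n̂) = +0.308909-0.204019i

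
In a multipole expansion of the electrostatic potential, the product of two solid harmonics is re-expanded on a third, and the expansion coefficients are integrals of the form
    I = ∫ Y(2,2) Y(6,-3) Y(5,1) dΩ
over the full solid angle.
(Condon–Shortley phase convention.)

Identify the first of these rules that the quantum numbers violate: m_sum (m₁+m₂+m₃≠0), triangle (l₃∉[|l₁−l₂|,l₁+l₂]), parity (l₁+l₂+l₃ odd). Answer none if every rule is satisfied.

m₁+m₂+m₃ = 2 − 3 + 1 = 0  ✓
triangle: |2−6|=4 ≤ l₃=5 ≤ 2+6=8  ✓
parity: l₁+l₂+l₃ = 13 is odd  ✗

parity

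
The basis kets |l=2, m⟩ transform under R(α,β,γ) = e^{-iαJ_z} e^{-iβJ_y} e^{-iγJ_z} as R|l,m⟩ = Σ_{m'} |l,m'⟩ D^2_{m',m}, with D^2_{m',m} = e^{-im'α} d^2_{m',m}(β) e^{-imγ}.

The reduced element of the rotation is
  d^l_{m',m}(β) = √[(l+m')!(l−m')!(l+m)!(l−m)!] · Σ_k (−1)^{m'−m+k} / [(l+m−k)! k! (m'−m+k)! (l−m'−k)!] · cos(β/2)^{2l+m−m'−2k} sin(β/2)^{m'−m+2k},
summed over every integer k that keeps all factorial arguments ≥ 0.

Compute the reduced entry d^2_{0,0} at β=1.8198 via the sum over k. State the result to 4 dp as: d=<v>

d=-0.4089

d^2_{0,0}(β=1.8198) via the finite sum:
c=cos(1.819800/2)=0.613825, s=sin(1.819800/2)=0.789442; N=√[2·2·2·2]=4.000000
k∈{0,1,2} keeps every argument non-negative
  k=0: (−1)^0·4.0000/(4)·0.6138^4·0.7894^0 = +0.141964
  k=1: (−1)^1·4.0000/(1)·0.6138^2·0.7894^2 = -0.939268
  k=2: (−1)^2·4.0000/(4)·0.6138^0·0.7894^4 = +0.388402
d^2_{0,0}(1.8198) = +0.141964 -0.939268 +0.388402 = -0.408902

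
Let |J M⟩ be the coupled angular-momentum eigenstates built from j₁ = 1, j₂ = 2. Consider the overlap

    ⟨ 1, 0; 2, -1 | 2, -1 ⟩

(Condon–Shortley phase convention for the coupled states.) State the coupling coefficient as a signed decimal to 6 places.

+√(1/6) ≈ +0.408248

j₁+j₂−J=1  J+j₁−j₂=1  J−j₁+j₂=3  j₁+j₂+J+1=6
(j₁±m₁, j₂±m₂, J±M) = (1,1,1,3,1,3)
P² = 3/2
sum k=0..1:
  [0] +1/2 = 1/2
  [1] −1/6 = -1/6
S = 1/3
C² = P²·S² = 1/6 ; C = +0.408248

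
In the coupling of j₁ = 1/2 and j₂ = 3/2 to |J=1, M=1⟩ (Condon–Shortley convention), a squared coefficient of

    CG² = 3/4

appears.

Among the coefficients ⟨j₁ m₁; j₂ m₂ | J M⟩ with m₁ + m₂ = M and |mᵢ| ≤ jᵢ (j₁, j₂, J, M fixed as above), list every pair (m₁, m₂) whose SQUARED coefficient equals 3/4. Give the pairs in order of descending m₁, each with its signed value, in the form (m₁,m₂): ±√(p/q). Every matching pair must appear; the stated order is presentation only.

(-1/2,3/2): −√(3/4)

Admissible pairs with m₁+m₂ = M = 1: (-1/2,3/2), (1/2,1/2)
  (m₁,m₂)=(1/2,1/2): CG² = 1/4, CG = +√(1/4)
  (m₁,m₂)=(-1/2,3/2): CG² = 3/4, CG = −√(3/4)   ← matches the target
Pairs with CG² = 3/4: (-1/2,3/2): −√(3/4)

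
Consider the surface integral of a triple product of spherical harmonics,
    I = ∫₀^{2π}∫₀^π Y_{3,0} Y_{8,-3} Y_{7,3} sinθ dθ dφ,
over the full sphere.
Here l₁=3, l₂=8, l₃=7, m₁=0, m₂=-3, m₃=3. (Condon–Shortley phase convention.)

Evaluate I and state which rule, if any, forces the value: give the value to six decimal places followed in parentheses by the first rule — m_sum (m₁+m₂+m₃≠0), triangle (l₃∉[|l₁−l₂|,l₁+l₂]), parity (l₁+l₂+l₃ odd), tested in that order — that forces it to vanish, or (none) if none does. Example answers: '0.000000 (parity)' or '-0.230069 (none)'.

-0.037890 (none)

Rules hold: Σm=0, L=18 even, 5≤7≤11.
N = 7·17·15 = 1785
Δ = 4!·2!·12!/19! = 1/5290740
Racah Σ t=1..3: t=1:−1/7257600 t=2:+1/2073600 t=3:−1/7257600 = 1/4838400
⇒ 3j(3 8 7; 0 0 0)² = 252/20995, sgn -1
Racah Σ t=1..3: t=1:−1/11612160 t=2:+1/8709120 t=3:−1/87091200 = 1/58060800
⇒ 3j(3 8 7; 0 -3 3)² = 99/117572, sgn +1
4πI² = N·(3j₀)²·(3jₘ)² = 18711/1037153
I = -1·√(0.0180407/4π) = -0.03788979
No selection rule forces the value: the integral is nonzero (none).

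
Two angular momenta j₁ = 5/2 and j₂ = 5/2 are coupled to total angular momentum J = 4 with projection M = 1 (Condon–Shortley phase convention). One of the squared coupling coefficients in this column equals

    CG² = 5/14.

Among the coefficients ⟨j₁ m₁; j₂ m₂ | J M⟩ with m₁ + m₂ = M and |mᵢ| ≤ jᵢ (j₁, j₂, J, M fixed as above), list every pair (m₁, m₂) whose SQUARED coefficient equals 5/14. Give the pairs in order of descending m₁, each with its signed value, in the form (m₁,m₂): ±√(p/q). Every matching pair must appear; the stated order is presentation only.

Admissible pairs with m₁+m₂ = M = 1: (-3/2,5/2), (-1/2,3/2), (1/2,1/2), (3/2,-1/2), (5/2,-3/2)
  (m₁,m₂)=(5/2,-3/2): CG² = 1/7, CG = +√(1/7)
  (m₁,m₂)=(3/2,-1/2): CG² = 5/14, CG = +√(5/14)   ← matches the target
  (m₁,m₂)=(1/2,1/2): CG² = 0/1, CG = 0
  (m₁,m₂)=(-1/2,3/2): CG² = 5/14, CG = −√(5/14)   ← matches the target
  (m₁,m₂)=(-3/2,5/2): CG² = 1/7, CG = −√(1/7)
Pairs with CG² = 5/14: (3/2,-1/2): +√(5/14); (-1/2,3/2): −√(5/14)

(3/2,-1/2): +√(5/14); (-1/2,3/2): −√(5/14)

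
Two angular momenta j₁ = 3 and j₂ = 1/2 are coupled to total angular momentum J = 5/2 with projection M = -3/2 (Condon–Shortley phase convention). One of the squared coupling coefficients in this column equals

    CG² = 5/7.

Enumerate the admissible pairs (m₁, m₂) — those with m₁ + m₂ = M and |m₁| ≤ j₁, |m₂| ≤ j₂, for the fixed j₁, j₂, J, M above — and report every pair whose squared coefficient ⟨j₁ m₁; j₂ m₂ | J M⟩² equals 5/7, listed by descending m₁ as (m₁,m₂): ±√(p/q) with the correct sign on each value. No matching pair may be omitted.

(-2,1/2): −√(5/7)

Admissible pairs with m₁+m₂ = M = -3/2: (-2,1/2), (-1,-1/2)
  (m₁,m₂)=(-1,-1/2): CG² = 2/7, CG = +√(2/7)
  (m₁,m₂)=(-2,1/2): CG² = 5/7, CG = −√(5/7)   ← matches the target
Pairs with CG² = 5/7: (-2,1/2): −√(5/7)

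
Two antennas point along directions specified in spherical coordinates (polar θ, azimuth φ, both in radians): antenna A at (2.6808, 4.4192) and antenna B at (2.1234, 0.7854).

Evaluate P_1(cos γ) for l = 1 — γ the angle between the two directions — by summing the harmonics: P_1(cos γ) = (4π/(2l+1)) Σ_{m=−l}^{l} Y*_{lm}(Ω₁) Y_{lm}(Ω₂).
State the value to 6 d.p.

Summing Y*_{l m}(θ₁,φ₁)·Y_{l m}(θ₂,φ₂) over m ∈ [−1, 1]; prefactor 4π/(2·1+1) = 4.188790:
  m=-1: Y*=(-0.044399, -0.147071)  Y=(0.207939, -0.207940)  product (-0.039814, -0.021349)
  m=+0: Y*=(-0.437641, -0.000000)  Y=(-0.256470, 0.000000)  product (0.112242, 0.000000)
  m=+1: Y*=(0.044399, -0.147071)  Y=(-0.207939, -0.207940)  product (-0.039814, 0.021349)
Σ over m = (0.032613, 0.000000); ×(4π/3) → (0.136610, 0.000000). Real part: 0.136610

0.136610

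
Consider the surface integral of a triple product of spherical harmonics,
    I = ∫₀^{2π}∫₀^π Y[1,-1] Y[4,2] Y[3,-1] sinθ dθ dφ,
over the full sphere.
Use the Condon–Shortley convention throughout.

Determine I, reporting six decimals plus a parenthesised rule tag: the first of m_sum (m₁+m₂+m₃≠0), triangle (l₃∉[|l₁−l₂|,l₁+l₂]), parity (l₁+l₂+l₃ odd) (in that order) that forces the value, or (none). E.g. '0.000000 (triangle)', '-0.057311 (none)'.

Checks pass: Σm=0; 8 even; l₃=3∈[3,5].
(2·1+1)(2·4+1)(2·3+1) = 189
Δ: 2! 0! 6! / 9! → 1/252
sum: t=1:−1/36 = -1/36
3j²(1 4 3; 0 0 0) = Δ·Π!·Σ² = 4/63  (sign +1)
sum: t=2:+1/96 = 1/96
3j²(1 4 3; -1 2 -1) = Δ·Π!·Σ² = 5/84  (sign +1)
combine: 4πI² = 189·4/63·5/84 = 5/7
take √, sign +1: I = 0.23841361
No selection rule forces the value: the integral is nonzero (none).

0.238414 (none)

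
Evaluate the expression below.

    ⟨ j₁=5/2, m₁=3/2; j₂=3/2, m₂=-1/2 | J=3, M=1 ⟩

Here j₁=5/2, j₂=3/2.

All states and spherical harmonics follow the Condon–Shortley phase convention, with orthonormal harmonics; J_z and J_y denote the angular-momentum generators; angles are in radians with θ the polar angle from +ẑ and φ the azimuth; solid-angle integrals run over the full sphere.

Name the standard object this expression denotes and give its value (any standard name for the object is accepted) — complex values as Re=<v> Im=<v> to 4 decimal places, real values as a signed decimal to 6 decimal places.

Clebsch–Gordan coefficient, +√(49/120) ≈ +0.639010

This is a Clebsch–Gordan (vector-coupling) coefficient.
√[7·1!4!2!/8! · 4!1!1!2!4!2!] = √(96/5)
  +(−1)^0/∏(0,1,1,1,3,1)! = 1/6  (running 1/6)
  +(−1)^1/∏(1,0,0,0,4,2)! = -1/48  (running 7/48)
⟨..|..⟩ = √(96/5)·(7/48) = +0.639010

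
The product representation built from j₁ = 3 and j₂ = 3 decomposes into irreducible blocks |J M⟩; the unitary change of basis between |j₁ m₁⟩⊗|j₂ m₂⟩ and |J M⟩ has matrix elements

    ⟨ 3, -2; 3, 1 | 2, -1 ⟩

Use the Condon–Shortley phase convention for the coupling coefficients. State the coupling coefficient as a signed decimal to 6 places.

-0.422577  (= −√(5/28))

j₁+j₂−J=4  J+j₁−j₂=2  J−j₁+j₂=2  j₁+j₂+J+1=9
(j₁±m₁, j₂±m₂, J±M) = (1,5,4,2,1,3)
P² = 320/7
sum k=3..4:
  [3] −1/12 = -1/12
  [4] +1/48 = 1/48
S = -1/16
C² = P²·S² = 5/28 ; C = -0.422577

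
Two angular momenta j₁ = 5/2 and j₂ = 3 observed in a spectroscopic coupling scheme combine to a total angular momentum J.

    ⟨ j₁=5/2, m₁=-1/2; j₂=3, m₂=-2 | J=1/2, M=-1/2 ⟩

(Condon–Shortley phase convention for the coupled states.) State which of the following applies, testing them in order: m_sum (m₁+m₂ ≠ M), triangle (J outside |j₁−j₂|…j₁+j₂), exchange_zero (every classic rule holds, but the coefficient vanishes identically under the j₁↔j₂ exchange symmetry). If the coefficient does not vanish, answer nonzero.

m-sum: m₁+m₂ = -1/2+(-2) = -5/2, M = -1/2  ✗ ⇒ coefficient is 0

m_sum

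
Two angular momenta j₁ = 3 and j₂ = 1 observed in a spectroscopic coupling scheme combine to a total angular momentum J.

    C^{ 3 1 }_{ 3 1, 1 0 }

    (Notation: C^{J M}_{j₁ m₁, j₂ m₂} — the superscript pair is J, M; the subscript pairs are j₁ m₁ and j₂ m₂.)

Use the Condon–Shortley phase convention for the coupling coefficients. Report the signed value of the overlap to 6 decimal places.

+0.288675

√[7·1!5!1!/8! · 4!2!1!1!4!2!] = √(48)
  +(−1)^0/∏(0,1,2,1,3,0)! = 1/12  (running 1/12)
  +(−1)^1/∏(1,0,1,0,4,1)! = -1/24  (running 1/24)
⟨..|..⟩ = √(48)·(1/24) = +0.288675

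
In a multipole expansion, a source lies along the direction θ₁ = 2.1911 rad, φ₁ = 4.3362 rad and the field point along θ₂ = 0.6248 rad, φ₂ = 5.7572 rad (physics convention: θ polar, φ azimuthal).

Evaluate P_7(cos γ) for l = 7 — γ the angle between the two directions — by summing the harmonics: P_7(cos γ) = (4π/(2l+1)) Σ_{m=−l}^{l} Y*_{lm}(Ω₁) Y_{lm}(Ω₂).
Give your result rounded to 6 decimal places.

Expand P_7 via completeness: Σ_{m} conj(Y_{7,m}) at Ω₁ times Y_{7,m} at Ω₂ —
  term(m=-7) = -0.00120 + 0.00069j   from Y*(Ω₁)=0.05748 - 0.10317j, Y(Ω₂)=-0.01005 - 0.00603j
  term(m=-6) = 0.01195 + 0.01502j   from Y*(Ω₁)=-0.20005 - 0.24420j, Y(Ω₂)=-0.06078 - 0.00087j
  term(m=-5) = 0.05737 - 0.06171j   from Y*(Ω₁)=-0.42287 + 0.13553j, Y(Ω₂)=-0.16545 + 0.09291j
  term(m=-4) = -0.08320 - 0.05682j   from Y*(Ω₁)=-0.01719 + 0.25985j, Y(Ω₂)=-0.19662 + 0.33317j
  term(m=-3) = 0.03661 - 0.07591j   from Y*(Ω₁)=-0.16024 - 0.07587j, Y(Ω₂)=-0.00340 + 0.47532j
  term(m=-2) = -0.06599 - 0.02038j   from Y*(Ω₁)=-0.25681 + 0.24039j, Y(Ω₂)=0.09736 + 0.17051j
  term(m=-1) = -0.00156 + 0.01034j   from Y*(Ω₁)=-0.01242 - 0.03145j, Y(Ω₂)=-0.26739 - 0.15523j
  term(m=+0) = 0.10817 + 0.00000j   from Y*(Ω₁)=-0.35188 + 0.00000j, Y(Ω₂)=-0.30739 + 0.00000j
  term(m=+1) = -0.00156 - 0.01034j   from Y*(Ω₁)=0.01242 - 0.03145j, Y(Ω₂)=0.26739 - 0.15523j
  term(m=+2) = -0.06599 + 0.02038j   from Y*(Ω₁)=-0.25681 - 0.24039j, Y(Ω₂)=0.09736 - 0.17051j
  term(m=+3) = 0.03661 + 0.07591j   from Y*(Ω₁)=0.16024 - 0.07587j, Y(Ω₂)=0.00340 + 0.47532j
  term(m=+4) = -0.08320 + 0.05682j   from Y*(Ω₁)=-0.01719 - 0.25985j, Y(Ω₂)=-0.19662 - 0.33317j
  term(m=+5) = 0.05737 + 0.06171j   from Y*(Ω₁)=0.42287 + 0.13553j, Y(Ω₂)=0.16545 + 0.09291j
  term(m=+6) = 0.01195 - 0.01502j   from Y*(Ω₁)=-0.20005 + 0.24420j, Y(Ω₂)=-0.06078 + 0.00087j
  term(m=+7) = -0.00120 - 0.00069j   from Y*(Ω₁)=-0.05748 - 0.10317j, Y(Ω₂)=0.01005 - 0.00603j
Accumulated sum 0.01612 - 0.00000j; after 4π/(2l+1) scaling, 0.01351 - 0.00000j ⇒ P_7 = 0.013507

0.013507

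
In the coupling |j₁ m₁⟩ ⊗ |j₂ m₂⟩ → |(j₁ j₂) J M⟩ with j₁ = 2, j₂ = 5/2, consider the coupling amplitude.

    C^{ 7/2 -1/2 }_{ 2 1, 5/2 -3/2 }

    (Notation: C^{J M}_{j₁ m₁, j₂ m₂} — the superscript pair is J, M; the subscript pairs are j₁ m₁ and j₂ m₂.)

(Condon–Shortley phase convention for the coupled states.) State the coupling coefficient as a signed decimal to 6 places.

j₁+j₂−J=1  J+j₁−j₂=3  J−j₁+j₂=4  j₁+j₂+J+1=9
(j₁±m₁, j₂±m₂, J±M) = (3,1,1,4,3,4)
P² = 2304/35
sum k=0..1:
  [0] +1/12 = 1/12
  [1] −1/144 = -1/144
S = 11/144
C² = P²·S² = 121/315 ; C = +0.619780

+0.619780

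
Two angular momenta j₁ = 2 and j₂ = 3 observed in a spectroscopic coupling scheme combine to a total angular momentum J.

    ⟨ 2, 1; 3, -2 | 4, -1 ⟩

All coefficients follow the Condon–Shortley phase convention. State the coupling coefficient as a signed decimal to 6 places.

+0.591608

j₁+j₂−J=1  J+j₁−j₂=3  J−j₁+j₂=5  j₁+j₂+J+1=10
(j₁±m₁, j₂±m₂, J±M) = (3,1,1,5,3,5)
P² = 6480/7
sum k=0..1:
  [0] +1/48 = 1/48
  [1] −1/720 = -1/720
S = 7/360
C² = P²·S² = 7/20 ; C = +0.591608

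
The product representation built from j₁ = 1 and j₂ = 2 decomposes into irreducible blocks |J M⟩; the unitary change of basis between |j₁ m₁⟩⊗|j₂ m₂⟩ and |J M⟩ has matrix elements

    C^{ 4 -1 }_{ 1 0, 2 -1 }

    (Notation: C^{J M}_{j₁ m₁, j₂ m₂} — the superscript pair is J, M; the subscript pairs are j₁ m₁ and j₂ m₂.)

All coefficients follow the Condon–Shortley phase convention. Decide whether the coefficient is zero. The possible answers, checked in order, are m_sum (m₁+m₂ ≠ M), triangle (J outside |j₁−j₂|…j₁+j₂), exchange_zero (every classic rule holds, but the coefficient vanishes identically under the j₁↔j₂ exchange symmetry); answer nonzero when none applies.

m-sum: m₁+m₂ = 0+(-1) = -1, M = -1  ✓
triangle: need |j₁−j₂| ≤ J ≤ j₁+j₂, i.e. J ∈ [1, 3]; J = 4 is outside ✗ ⇒ coefficient is 0

triangle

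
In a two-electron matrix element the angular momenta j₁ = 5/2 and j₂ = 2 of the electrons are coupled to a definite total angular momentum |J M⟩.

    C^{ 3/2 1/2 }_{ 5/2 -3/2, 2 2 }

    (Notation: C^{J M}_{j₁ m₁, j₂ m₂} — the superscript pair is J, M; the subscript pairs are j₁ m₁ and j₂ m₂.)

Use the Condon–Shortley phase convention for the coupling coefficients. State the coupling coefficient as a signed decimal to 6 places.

-0.552052  (= −√(32/105))

j₁+j₂−J=3  J+j₁−j₂=2  J−j₁+j₂=1  j₁+j₂+J+1=7
(j₁±m₁, j₂±m₂, J±M) = (1,4,4,0,2,1)
P² = 384/35
sum k=3..3:
  [3] −1/6 = -1/6
S = -1/6
C² = P²·S² = 32/105 ; C = -0.552052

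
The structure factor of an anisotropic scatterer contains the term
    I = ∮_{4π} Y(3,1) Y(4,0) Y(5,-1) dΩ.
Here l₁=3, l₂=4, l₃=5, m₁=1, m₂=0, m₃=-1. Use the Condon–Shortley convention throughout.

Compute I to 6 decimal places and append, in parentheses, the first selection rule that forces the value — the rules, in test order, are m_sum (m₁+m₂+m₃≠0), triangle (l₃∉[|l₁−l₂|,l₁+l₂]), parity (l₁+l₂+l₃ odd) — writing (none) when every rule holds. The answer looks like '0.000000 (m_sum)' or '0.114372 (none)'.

-0.086020 (none)

Checks pass: Σm=0; 12 even; l₃=5∈[1,7].
(2·3+1)(2·4+1)(2·5+1) = 693
Δ: 2! 4! 6! / 13! → 1/180180
sum: t=0:+1/576 t=1:−1/144 t=2:+1/576 = -1/288
3j²(3 4 5; 0 0 0) = Δ·Π!·Σ² = 20/1001  (sign +1)
sum: t=0:+1/384 t=1:−1/216 t=2:+1/2304 = -11/6912
3j²(3 4 5; 1 0 -1) = Δ·Π!·Σ² = 11/1638  (sign -1)
combine: 4πI² = 693·20/1001·11/1638 = 110/1183
take √, sign -1: I = -0.08601992
No selection rule forces the value: the integral is nonzero (none).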